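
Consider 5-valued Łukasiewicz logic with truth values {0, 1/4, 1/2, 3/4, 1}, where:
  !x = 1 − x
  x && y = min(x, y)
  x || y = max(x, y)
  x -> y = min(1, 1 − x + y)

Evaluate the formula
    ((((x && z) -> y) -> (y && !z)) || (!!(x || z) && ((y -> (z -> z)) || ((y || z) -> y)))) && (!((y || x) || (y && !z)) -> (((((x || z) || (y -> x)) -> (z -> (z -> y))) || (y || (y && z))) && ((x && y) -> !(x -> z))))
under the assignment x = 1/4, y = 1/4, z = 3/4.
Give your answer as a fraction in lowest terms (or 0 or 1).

x && z = 1/4 && 3/4 = 1/4
(x && z) -> y = 1/4 -> 1/4 = 1
!z = !3/4 = 1/4
y && !z = 1/4 && 1/4 = 1/4
((x && z) -> y) -> (y && !z) = 1 -> 1/4 = 1/4
x || z = 1/4 || 3/4 = 3/4
!(x || z) = !3/4 = 1/4
!!(x || z) = !1/4 = 3/4
z -> z = 3/4 -> 3/4 = 1
y -> (z -> z) = 1/4 -> 1 = 1
y || z = 1/4 || 3/4 = 3/4
(y || z) -> y = 3/4 -> 1/4 = 1/2
(y -> (z -> z)) || ((y || z) -> y) = 1 || 1/2 = 1
!!(x || z) && ((y -> (z -> z)) || ((y || z) -> y)) = 3/4 && 1 = 3/4
(((x && z) -> y) -> (y && !z)) || (!!(x || z) && ((y -> (z -> z)) || ((y || z) -> y))) = 1/4 || 3/4 = 3/4
y || x = 1/4 || 1/4 = 1/4
!z = !3/4 = 1/4
y && !z = 1/4 && 1/4 = 1/4
(y || x) || (y && !z) = 1/4 || 1/4 = 1/4
!((y || x) || (y && !z)) = !1/4 = 3/4
x || z = 1/4 || 3/4 = 3/4
y -> x = 1/4 -> 1/4 = 1
(x || z) || (y -> x) = 3/4 || 1 = 1
z -> y = 3/4 -> 1/4 = 1/2
z -> (z -> y) = 3/4 -> 1/2 = 3/4
((x || z) || (y -> x)) -> (z -> (z -> y)) = 1 -> 3/4 = 3/4
y && z = 1/4 && 3/4 = 1/4
y || (y && z) = 1/4 || 1/4 = 1/4
(((x || z) || (y -> x)) -> (z -> (z -> y))) || (y || (y && z)) = 3/4 || 1/4 = 3/4
x && y = 1/4 && 1/4 = 1/4
x -> z = 1/4 -> 3/4 = 1
!(x -> z) = !1 = 0
(x && y) -> !(x -> z) = 1/4 -> 0 = 3/4
((((x || z) || (y -> x)) -> (z -> (z -> y))) || (y || (y && z))) && ((x && y) -> !(x -> z)) = 3/4 && 3/4 = 3/4
!((y || x) || (y && !z)) -> (((((x || z) || (y -> x)) -> (z -> (z -> y))) || (y || (y && z))) && ((x && y) -> !(x -> z))) = 3/4 -> 3/4 = 1
((((x && z) -> y) -> (y && !z)) || (!!(x || z) && ((y -> (z -> z)) || ((y || z) -> y)))) && (!((y || x) || (y && !z)) -> (((((x || z) || (y -> x)) -> (z -> (z -> y))) || (y || (y && z))) && ((x && y) -> !(x -> z)))) = 3/4 && 1 = 3/4

3/4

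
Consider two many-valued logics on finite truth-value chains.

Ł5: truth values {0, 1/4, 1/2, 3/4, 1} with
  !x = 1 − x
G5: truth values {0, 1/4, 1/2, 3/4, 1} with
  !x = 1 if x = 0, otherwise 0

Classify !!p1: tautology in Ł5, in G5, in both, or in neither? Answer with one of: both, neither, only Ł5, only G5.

neither

In Ł5: at p1 = 0 the value is 0 — not a tautology.
In G5: at p1 = 0 the value is 0 — not a tautology.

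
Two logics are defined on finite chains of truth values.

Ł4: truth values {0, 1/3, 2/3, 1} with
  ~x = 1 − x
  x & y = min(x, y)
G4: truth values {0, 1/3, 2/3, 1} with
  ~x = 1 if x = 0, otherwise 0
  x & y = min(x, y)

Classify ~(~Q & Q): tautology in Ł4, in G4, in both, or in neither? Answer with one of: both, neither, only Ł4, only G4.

In Ł4: at Q = 1/3 the value is 2/3 — not a tautology.
In G4: every assignment gives 1 — tautology.

only G4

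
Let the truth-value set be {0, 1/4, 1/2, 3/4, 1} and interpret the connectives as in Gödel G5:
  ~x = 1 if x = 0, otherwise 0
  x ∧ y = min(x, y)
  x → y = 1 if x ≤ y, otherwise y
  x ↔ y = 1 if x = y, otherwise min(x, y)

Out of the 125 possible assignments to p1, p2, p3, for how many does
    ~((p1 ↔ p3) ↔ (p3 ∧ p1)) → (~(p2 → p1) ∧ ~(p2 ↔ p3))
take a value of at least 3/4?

value 1: 124 assignments (counts)
value 0: 1 assignment
So 124 of the 125 assignments meet the threshold.

124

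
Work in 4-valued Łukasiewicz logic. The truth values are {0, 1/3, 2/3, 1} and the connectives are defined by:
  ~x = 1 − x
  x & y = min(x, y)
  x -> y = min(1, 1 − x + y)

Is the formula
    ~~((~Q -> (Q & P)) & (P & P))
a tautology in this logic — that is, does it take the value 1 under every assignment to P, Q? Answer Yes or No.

Counterexample: take P = 0, Q = 0.
~Q = ~0 = 1
Q & P = 0 & 0 = 0
~Q -> (Q & P) = 1 -> 0 = 0
P & P = 0 & 0 = 0
(~Q -> (Q & P)) & (P & P) = 0 & 0 = 0
~((~Q -> (Q & P)) & (P & P)) = ~0 = 1
~~((~Q -> (Q & P)) & (P & P)) = ~1 = 0
This gives 0 ≠ 1.

No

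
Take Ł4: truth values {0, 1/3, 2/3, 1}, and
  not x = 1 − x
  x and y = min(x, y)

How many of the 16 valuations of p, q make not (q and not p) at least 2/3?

p = 0, q = 0 ↦ 1  ≥
p = 0, q = 1/3 ↦ 2/3  ≥
p = 0, q = 2/3 ↦ 1/3  <
p = 0, q = 1 ↦ 0  <
p = 1/3, q = 0 ↦ 1  ≥
p = 1/3, q = 1/3 ↦ 2/3  ≥
p = 1/3, q = 2/3 ↦ 1/3  <
p = 1/3, q = 1 ↦ 1/3  <
p = 2/3, q = 0 ↦ 1  ≥
p = 2/3, q = 1/3 ↦ 2/3  ≥
p = 2/3, q = 2/3 ↦ 2/3  ≥
p = 2/3, q = 1 ↦ 2/3  ≥
p = 1, q = 0 ↦ 1  ≥
p = 1, q = 1/3 ↦ 1  ≥
p = 1, q = 2/3 ↦ 1  ≥
p = 1, q = 1 ↦ 1  ≥
So 12 of the 16 assignments meet the threshold.

12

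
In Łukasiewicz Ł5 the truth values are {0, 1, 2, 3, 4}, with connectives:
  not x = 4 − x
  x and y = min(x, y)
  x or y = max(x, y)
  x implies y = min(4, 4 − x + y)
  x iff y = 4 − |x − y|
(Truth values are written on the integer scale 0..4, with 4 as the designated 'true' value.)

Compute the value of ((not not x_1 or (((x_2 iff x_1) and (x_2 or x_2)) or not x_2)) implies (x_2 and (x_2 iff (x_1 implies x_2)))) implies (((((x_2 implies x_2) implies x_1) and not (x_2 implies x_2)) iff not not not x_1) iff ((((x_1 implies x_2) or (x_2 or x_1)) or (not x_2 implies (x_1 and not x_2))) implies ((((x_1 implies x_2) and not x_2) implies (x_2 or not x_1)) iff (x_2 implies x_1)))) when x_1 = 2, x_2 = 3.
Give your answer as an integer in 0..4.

not x_1 = not 2 = 2
not not x_1 = not 2 = 2
x_2 iff x_1 = 3 iff 2 = 3
x_2 or x_2 = 3 or 3 = 3
(x_2 iff x_1) and (x_2 or x_2) = 3 and 3 = 3
not x_2 = not 3 = 1
((x_2 iff x_1) and (x_2 or x_2)) or not x_2 = 3 or 1 = 3
not not x_1 or (((x_2 iff x_1) and (x_2 or x_2)) or not x_2) = 2 or 3 = 3
x_1 implies x_2 = 2 implies 3 = 4
x_2 iff (x_1 implies x_2) = 3 iff 4 = 3
x_2 and (x_2 iff (x_1 implies x_2)) = 3 and 3 = 3
(not not x_1 or (((x_2 iff x_1) and (x_2 or x_2)) or not x_2)) implies (x_2 and (x_2 iff (x_1 implies x_2))) = 3 implies 3 = 4
x_2 implies x_2 = 3 implies 3 = 4
(x_2 implies x_2) implies x_1 = 4 implies 2 = 2
x_2 implies x_2 = 3 implies 3 = 4
not (x_2 implies x_2) = not 4 = 0
((x_2 implies x_2) implies x_1) and not (x_2 implies x_2) = 2 and 0 = 0
not x_1 = not 2 = 2
not not x_1 = not 2 = 2
not not not x_1 = not 2 = 2
(((x_2 implies x_2) implies x_1) and not (x_2 implies x_2)) iff not not not x_1 = 0 iff 2 = 2
x_1 implies x_2 = 2 implies 3 = 4
x_2 or x_1 = 3 or 2 = 3
(x_1 implies x_2) or (x_2 or x_1) = 4 or 3 = 4
not x_2 = not 3 = 1
not x_2 = not 3 = 1
x_1 and not x_2 = 2 and 1 = 1
not x_2 implies (x_1 and not x_2) = 1 implies 1 = 4
((x_1 implies x_2) or (x_2 or x_1)) or (not x_2 implies (x_1 and not x_2)) = 4 or 4 = 4
x_1 implies x_2 = 2 implies 3 = 4
not x_2 = not 3 = 1
(x_1 implies x_2) and not x_2 = 4 and 1 = 1
not x_1 = not 2 = 2
x_2 or not x_1 = 3 or 2 = 3
((x_1 implies x_2) and not x_2) implies (x_2 or not x_1) = 1 implies 3 = 4
x_2 implies x_1 = 3 implies 2 = 3
(((x_1 implies x_2) and not x_2) implies (x_2 or not x_1)) iff (x_2 implies x_1) = 4 iff 3 = 3
(((x_1 implies x_2) or (x_2 or x_1)) or (not x_2 implies (x_1 and not x_2))) implies ((((x_1 implies x_2) and not x_2) implies (x_2 or not x_1)) iff (x_2 implies x_1)) = 4 implies 3 = 3
((((x_2 implies x_2) implies x_1) and not (x_2 implies x_2)) iff not not not x_1) iff ((((x_1 implies x_2) or (x_2 or x_1)) or (not x_2 implies (x_1 and not x_2))) implies ((((x_1 implies x_2) and not x_2) implies (x_2 or not x_1)) iff (x_2 implies x_1))) = 2 iff 3 = 3
((not not x_1 or (((x_2 iff x_1) and (x_2 or x_2)) or not x_2)) implies (x_2 and (x_2 iff (x_1 implies x_2)))) implies (((((x_2 implies x_2) implies x_1) and not (x_2 implies x_2)) iff not not not x_1) iff ((((x_1 implies x_2) or (x_2 or x_1)) or (not x_2 implies (x_1 and not x_2))) implies ((((x_1 implies x_2) and not x_2) implies (x_2 or not x_1)) iff (x_2 implies x_1)))) = 4 implies 3 = 3

3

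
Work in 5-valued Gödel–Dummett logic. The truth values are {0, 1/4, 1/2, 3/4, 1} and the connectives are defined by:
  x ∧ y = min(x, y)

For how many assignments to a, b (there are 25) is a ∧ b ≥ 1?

value 1: 1 assignment (counts)
value 3/4: 3 assignments
value 1/2: 5 assignments
value 1/4: 7 assignments
value 0: 9 assignments
So 1 of the 25 assignments meets the threshold.

1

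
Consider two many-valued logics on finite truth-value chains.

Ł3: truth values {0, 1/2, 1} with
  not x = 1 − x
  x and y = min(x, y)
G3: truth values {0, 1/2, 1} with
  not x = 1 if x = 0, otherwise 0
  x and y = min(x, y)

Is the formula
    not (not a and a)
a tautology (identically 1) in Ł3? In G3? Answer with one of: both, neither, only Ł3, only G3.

only G3

In Ł3: at a = 1/2 the value is 1/2 — not a tautology.
In G3: every assignment gives 1 — tautology.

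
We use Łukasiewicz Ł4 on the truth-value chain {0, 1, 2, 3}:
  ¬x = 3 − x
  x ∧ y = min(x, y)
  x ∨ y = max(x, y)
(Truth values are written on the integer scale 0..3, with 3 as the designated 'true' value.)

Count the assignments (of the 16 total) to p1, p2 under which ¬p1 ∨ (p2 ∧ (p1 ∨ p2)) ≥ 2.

p1 = 0, p2 = 0 ↦ 3  ≥
p1 = 0, p2 = 1 ↦ 3  ≥
p1 = 0, p2 = 2 ↦ 3  ≥
p1 = 0, p2 = 3 ↦ 3  ≥
p1 = 1, p2 = 0 ↦ 2  ≥
p1 = 1, p2 = 1 ↦ 2  ≥
p1 = 1, p2 = 2 ↦ 2  ≥
p1 = 1, p2 = 3 ↦ 3  ≥
p1 = 2, p2 = 0 ↦ 1  <
p1 = 2, p2 = 1 ↦ 1  <
p1 = 2, p2 = 2 ↦ 2  ≥
p1 = 2, p2 = 3 ↦ 3  ≥
p1 = 3, p2 = 0 ↦ 0  <
p1 = 3, p2 = 1 ↦ 1  <
p1 = 3, p2 = 2 ↦ 2  ≥
p1 = 3, p2 = 3 ↦ 3  ≥
So 12 of the 16 assignments meet the threshold.

12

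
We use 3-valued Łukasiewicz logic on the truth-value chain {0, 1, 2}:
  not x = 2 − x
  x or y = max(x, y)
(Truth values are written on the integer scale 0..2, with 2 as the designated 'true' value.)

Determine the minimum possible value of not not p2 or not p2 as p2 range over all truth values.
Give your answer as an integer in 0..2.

Take p2 = 1:
not p2 = not 1 = 1
not not p2 = not 1 = 1
not p2 = not 1 = 1
not not p2 or not p2 = 1 or 1 = 1
No assignment yields a value below 1, so this is the minimum.

1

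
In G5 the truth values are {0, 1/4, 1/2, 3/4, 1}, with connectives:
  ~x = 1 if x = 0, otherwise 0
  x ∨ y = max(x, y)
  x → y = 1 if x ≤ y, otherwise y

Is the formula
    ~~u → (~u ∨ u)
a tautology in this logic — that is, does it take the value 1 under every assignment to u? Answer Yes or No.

No

Counterexample: take u = 1/4.
~u = ~1/4 = 0
~~u = ~0 = 1
~u = ~1/4 = 0
~u ∨ u = 0 ∨ 1/4 = 1/4
~~u → (~u ∨ u) = 1 → 1/4 = 1/4
This gives 1/4 ≠ 1.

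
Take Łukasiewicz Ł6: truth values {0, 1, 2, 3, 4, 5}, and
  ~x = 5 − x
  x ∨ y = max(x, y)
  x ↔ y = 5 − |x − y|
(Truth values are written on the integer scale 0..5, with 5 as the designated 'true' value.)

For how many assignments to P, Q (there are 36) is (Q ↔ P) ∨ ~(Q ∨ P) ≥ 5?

value 5: 6 assignments (counts)
value 4: 10 assignments
value 3: 8 assignments
value 2: 6 assignments
value 1: 4 assignments
value 0: 2 assignments
So 6 of the 36 assignments meet the threshold.

6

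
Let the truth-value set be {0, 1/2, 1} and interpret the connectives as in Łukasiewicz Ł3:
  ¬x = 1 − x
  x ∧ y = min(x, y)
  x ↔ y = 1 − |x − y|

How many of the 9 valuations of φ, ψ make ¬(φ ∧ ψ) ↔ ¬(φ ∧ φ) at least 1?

6

φ = 0, ψ = 0 ↦ 1  ≥
φ = 0, ψ = 1/2 ↦ 1  ≥
φ = 0, ψ = 1 ↦ 1  ≥
φ = 1/2, ψ = 0 ↦ 1/2  <
φ = 1/2, ψ = 1/2 ↦ 1  ≥
φ = 1/2, ψ = 1 ↦ 1  ≥
φ = 1, ψ = 0 ↦ 0  <
φ = 1, ψ = 1/2 ↦ 1/2  <
φ = 1, ψ = 1 ↦ 1  ≥
So 6 of the 9 assignments meet the threshold.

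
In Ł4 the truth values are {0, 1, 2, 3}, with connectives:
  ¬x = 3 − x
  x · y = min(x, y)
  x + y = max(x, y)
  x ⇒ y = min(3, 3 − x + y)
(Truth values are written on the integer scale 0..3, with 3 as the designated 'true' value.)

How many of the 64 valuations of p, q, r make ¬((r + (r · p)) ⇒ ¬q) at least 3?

value 3: 4 assignments (counts)
value 2: 8 assignments
value 1: 12 assignments
value 0: 40 assignments
So 4 of the 64 assignments meet the threshold.

4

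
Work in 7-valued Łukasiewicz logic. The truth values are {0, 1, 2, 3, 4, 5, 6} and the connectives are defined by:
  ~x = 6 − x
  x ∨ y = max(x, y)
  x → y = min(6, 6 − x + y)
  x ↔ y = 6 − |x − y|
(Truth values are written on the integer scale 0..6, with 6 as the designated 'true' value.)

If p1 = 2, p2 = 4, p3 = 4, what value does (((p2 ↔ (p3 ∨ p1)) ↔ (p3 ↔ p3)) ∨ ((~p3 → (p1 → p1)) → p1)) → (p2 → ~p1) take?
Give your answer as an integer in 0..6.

p3 ∨ p1 = 4 ∨ 2 = 4
p2 ↔ (p3 ∨ p1) = 4 ↔ 4 = 6
p3 ↔ p3 = 4 ↔ 4 = 6
(p2 ↔ (p3 ∨ p1)) ↔ (p3 ↔ p3) = 6 ↔ 6 = 6
~p3 = ~4 = 2
p1 → p1 = 2 → 2 = 6
~p3 → (p1 → p1) = 2 → 6 = 6
(~p3 → (p1 → p1)) → p1 = 6 → 2 = 2
((p2 ↔ (p3 ∨ p1)) ↔ (p3 ↔ p3)) ∨ ((~p3 → (p1 → p1)) → p1) = 6 ∨ 2 = 6
~p1 = ~2 = 4
p2 → ~p1 = 4 → 4 = 6
(((p2 ↔ (p3 ∨ p1)) ↔ (p3 ↔ p3)) ∨ ((~p3 → (p1 → p1)) → p1)) → (p2 → ~p1) = 6 → 6 = 6

6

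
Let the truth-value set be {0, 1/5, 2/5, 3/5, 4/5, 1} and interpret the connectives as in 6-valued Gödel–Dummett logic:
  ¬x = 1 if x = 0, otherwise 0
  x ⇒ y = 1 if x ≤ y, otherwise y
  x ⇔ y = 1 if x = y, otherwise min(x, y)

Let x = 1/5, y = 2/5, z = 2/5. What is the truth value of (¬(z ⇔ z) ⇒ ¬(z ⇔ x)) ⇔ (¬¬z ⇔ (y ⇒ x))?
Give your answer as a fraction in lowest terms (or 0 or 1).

z ⇔ z = 2/5 ⇔ 2/5 = 1
¬(z ⇔ z) = ¬1 = 0
z ⇔ x = 2/5 ⇔ 1/5 = 1/5
¬(z ⇔ x) = ¬1/5 = 0
¬(z ⇔ z) ⇒ ¬(z ⇔ x) = 0 ⇒ 0 = 1
¬z = ¬2/5 = 0
¬¬z = ¬0 = 1
y ⇒ x = 2/5 ⇒ 1/5 = 1/5
¬¬z ⇔ (y ⇒ x) = 1 ⇔ 1/5 = 1/5
(¬(z ⇔ z) ⇒ ¬(z ⇔ x)) ⇔ (¬¬z ⇔ (y ⇒ x)) = 1 ⇔ 1/5 = 1/5

1/5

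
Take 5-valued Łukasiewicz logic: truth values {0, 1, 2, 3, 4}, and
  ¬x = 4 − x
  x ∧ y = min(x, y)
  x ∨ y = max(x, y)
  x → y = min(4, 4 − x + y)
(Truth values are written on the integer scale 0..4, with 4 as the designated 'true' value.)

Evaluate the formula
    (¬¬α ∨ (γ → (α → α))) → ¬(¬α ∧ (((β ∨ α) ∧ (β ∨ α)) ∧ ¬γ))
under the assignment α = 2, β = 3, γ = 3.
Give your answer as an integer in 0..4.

3

¬α = ¬2 = 2
¬¬α = ¬2 = 2
α → α = 2 → 2 = 4
γ → (α → α) = 3 → 4 = 4
¬¬α ∨ (γ → (α → α)) = 2 ∨ 4 = 4
¬α = ¬2 = 2
β ∨ α = 3 ∨ 2 = 3
β ∨ α = 3 ∨ 2 = 3
(β ∨ α) ∧ (β ∨ α) = 3 ∧ 3 = 3
¬γ = ¬3 = 1
((β ∨ α) ∧ (β ∨ α)) ∧ ¬γ = 3 ∧ 1 = 1
¬α ∧ (((β ∨ α) ∧ (β ∨ α)) ∧ ¬γ) = 2 ∧ 1 = 1
¬(¬α ∧ (((β ∨ α) ∧ (β ∨ α)) ∧ ¬γ)) = ¬1 = 3
(¬¬α ∨ (γ → (α → α))) → ¬(¬α ∧ (((β ∨ α) ∧ (β ∨ α)) ∧ ¬γ)) = 4 → 3 = 3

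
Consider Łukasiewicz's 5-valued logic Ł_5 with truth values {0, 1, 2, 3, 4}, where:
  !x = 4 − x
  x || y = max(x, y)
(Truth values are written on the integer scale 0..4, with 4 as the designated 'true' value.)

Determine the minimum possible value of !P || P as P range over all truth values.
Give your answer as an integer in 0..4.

Take P = 2:
!P = !2 = 2
!P || P = 2 || 2 = 2
No assignment yields a value below 2, so this is the minimum.

2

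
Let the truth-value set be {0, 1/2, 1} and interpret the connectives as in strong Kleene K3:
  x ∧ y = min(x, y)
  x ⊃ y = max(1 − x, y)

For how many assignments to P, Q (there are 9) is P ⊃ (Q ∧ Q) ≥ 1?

5

P = 0, Q = 0 ↦ 1  ≥
P = 0, Q = 1/2 ↦ 1  ≥
P = 0, Q = 1 ↦ 1  ≥
P = 1/2, Q = 0 ↦ 1/2  <
P = 1/2, Q = 1/2 ↦ 1/2  <
P = 1/2, Q = 1 ↦ 1  ≥
P = 1, Q = 0 ↦ 0  <
P = 1, Q = 1/2 ↦ 1/2  <
P = 1, Q = 1 ↦ 1  ≥
So 5 of the 9 assignments meet the threshold.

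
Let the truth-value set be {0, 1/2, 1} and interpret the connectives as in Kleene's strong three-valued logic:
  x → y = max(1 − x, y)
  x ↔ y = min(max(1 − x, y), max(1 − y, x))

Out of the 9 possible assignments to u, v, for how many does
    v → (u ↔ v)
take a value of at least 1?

4

u = 0, v = 0 ↦ 1  ≥
u = 0, v = 1/2 ↦ 1/2  <
u = 0, v = 1 ↦ 0  <
u = 1/2, v = 0 ↦ 1  ≥
u = 1/2, v = 1/2 ↦ 1/2  <
u = 1/2, v = 1 ↦ 1/2  <
u = 1, v = 0 ↦ 1  ≥
u = 1, v = 1/2 ↦ 1/2  <
u = 1, v = 1 ↦ 1  ≥
So 4 of the 9 assignments meet the threshold.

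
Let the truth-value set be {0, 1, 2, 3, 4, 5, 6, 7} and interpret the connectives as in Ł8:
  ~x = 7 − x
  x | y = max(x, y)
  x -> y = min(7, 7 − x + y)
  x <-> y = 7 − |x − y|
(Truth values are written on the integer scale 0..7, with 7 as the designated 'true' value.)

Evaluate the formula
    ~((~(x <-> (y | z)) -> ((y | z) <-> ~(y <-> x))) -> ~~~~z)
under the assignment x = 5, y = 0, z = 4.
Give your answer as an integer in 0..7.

3

y | z = 0 | 4 = 4
x <-> (y | z) = 5 <-> 4 = 6
~(x <-> (y | z)) = ~6 = 1
y | z = 0 | 4 = 4
y <-> x = 0 <-> 5 = 2
~(y <-> x) = ~2 = 5
(y | z) <-> ~(y <-> x) = 4 <-> 5 = 6
~(x <-> (y | z)) -> ((y | z) <-> ~(y <-> x)) = 1 -> 6 = 7
~z = ~4 = 3
~~z = ~3 = 4
~~~z = ~4 = 3
~~~~z = ~3 = 4
(~(x <-> (y | z)) -> ((y | z) <-> ~(y <-> x))) -> ~~~~z = 7 -> 4 = 4
~((~(x <-> (y | z)) -> ((y | z) <-> ~(y <-> x))) -> ~~~~z) = ~4 = 3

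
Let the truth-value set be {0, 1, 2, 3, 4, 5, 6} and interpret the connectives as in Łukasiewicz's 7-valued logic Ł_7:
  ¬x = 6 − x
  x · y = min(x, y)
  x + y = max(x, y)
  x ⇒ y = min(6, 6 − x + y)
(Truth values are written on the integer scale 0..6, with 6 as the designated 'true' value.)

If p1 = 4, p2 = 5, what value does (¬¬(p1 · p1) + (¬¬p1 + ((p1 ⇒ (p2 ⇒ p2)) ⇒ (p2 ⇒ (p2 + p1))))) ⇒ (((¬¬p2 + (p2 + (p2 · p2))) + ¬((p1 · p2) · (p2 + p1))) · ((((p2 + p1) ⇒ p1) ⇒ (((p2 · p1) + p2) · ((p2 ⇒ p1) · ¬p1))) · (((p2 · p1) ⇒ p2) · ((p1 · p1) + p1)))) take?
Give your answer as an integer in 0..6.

3

p1 · p1 = 4 · 4 = 4
¬(p1 · p1) = ¬4 = 2
¬¬(p1 · p1) = ¬2 = 4
¬p1 = ¬4 = 2
¬¬p1 = ¬2 = 4
p2 ⇒ p2 = 5 ⇒ 5 = 6
p1 ⇒ (p2 ⇒ p2) = 4 ⇒ 6 = 6
p2 + p1 = 5 + 4 = 5
p2 ⇒ (p2 + p1) = 5 ⇒ 5 = 6
(p1 ⇒ (p2 ⇒ p2)) ⇒ (p2 ⇒ (p2 + p1)) = 6 ⇒ 6 = 6
¬¬p1 + ((p1 ⇒ (p2 ⇒ p2)) ⇒ (p2 ⇒ (p2 + p1))) = 4 + 6 = 6
¬¬(p1 · p1) + (¬¬p1 + ((p1 ⇒ (p2 ⇒ p2)) ⇒ (p2 ⇒ (p2 + p1)))) = 4 + 6 = 6
¬p2 = ¬5 = 1
¬¬p2 = ¬1 = 5
p2 · p2 = 5 · 5 = 5
p2 + (p2 · p2) = 5 + 5 = 5
¬¬p2 + (p2 + (p2 · p2)) = 5 + 5 = 5
p1 · p2 = 4 · 5 = 4
p2 + p1 = 5 + 4 = 5
(p1 · p2) · (p2 + p1) = 4 · 5 = 4
¬((p1 · p2) · (p2 + p1)) = ¬4 = 2
(¬¬p2 + (p2 + (p2 · p2))) + ¬((p1 · p2) · (p2 + p1)) = 5 + 2 = 5
p2 + p1 = 5 + 4 = 5
(p2 + p1) ⇒ p1 = 5 ⇒ 4 = 5
p2 · p1 = 5 · 4 = 4
(p2 · p1) + p2 = 4 + 5 = 5
p2 ⇒ p1 = 5 ⇒ 4 = 5
¬p1 = ¬4 = 2
(p2 ⇒ p1) · ¬p1 = 5 · 2 = 2
((p2 · p1) + p2) · ((p2 ⇒ p1) · ¬p1) = 5 · 2 = 2
((p2 + p1) ⇒ p1) ⇒ (((p2 · p1) + p2) · ((p2 ⇒ p1) · ¬p1)) = 5 ⇒ 2 = 3
p2 · p1 = 5 · 4 = 4
(p2 · p1) ⇒ p2 = 4 ⇒ 5 = 6
p1 · p1 = 4 · 4 = 4
(p1 · p1) + p1 = 4 + 4 = 4
((p2 · p1) ⇒ p2) · ((p1 · p1) + p1) = 6 · 4 = 4
(((p2 + p1) ⇒ p1) ⇒ (((p2 · p1) + p2) · ((p2 ⇒ p1) · ¬p1))) · (((p2 · p1) ⇒ p2) · ((p1 · p1) + p1)) = 3 · 4 = 3
((¬¬p2 + (p2 + (p2 · p2))) + ¬((p1 · p2) · (p2 + p1))) · ((((p2 + p1) ⇒ p1) ⇒ (((p2 · p1) + p2) · ((p2 ⇒ p1) · ¬p1))) · (((p2 · p1) ⇒ p2) · ((p1 · p1) + p1))) = 5 · 3 = 3
(¬¬(p1 · p1) + (¬¬p1 + ((p1 ⇒ (p2 ⇒ p2)) ⇒ (p2 ⇒ (p2 + p1))))) ⇒ (((¬¬p2 + (p2 + (p2 · p2))) + ¬((p1 · p2) · (p2 + p1))) · ((((p2 + p1) ⇒ p1) ⇒ (((p2 · p1) + p2) · ((p2 ⇒ p1) · ¬p1))) · (((p2 · p1) ⇒ p2) · ((p1 · p1) + p1)))) = 6 ⇒ 3 = 3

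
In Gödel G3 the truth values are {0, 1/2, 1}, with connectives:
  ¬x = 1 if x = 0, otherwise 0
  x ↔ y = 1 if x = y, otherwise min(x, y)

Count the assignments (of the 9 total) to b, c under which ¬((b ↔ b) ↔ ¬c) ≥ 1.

6

b = 0, c = 0 ↦ 0  <
b = 0, c = 1/2 ↦ 1  ≥
b = 0, c = 1 ↦ 1  ≥
b = 1/2, c = 0 ↦ 0  <
b = 1/2, c = 1/2 ↦ 1  ≥
b = 1/2, c = 1 ↦ 1  ≥
b = 1, c = 0 ↦ 0  <
b = 1, c = 1/2 ↦ 1  ≥
b = 1, c = 1 ↦ 1  ≥
So 6 of the 9 assignments meet the threshold.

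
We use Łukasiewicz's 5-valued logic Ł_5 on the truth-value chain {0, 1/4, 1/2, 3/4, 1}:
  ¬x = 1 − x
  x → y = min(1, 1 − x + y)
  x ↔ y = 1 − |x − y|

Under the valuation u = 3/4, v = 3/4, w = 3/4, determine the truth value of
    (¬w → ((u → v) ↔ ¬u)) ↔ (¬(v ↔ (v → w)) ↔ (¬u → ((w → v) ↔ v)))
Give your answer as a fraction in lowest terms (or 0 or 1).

¬w = ¬3/4 = 1/4
u → v = 3/4 → 3/4 = 1
¬u = ¬3/4 = 1/4
(u → v) ↔ ¬u = 1 ↔ 1/4 = 1/4
¬w → ((u → v) ↔ ¬u) = 1/4 → 1/4 = 1
v → w = 3/4 → 3/4 = 1
v ↔ (v → w) = 3/4 ↔ 1 = 3/4
¬(v ↔ (v → w)) = ¬3/4 = 1/4
¬u = ¬3/4 = 1/4
w → v = 3/4 → 3/4 = 1
(w → v) ↔ v = 1 ↔ 3/4 = 3/4
¬u → ((w → v) ↔ v) = 1/4 → 3/4 = 1
¬(v ↔ (v → w)) ↔ (¬u → ((w → v) ↔ v)) = 1/4 ↔ 1 = 1/4
(¬w → ((u → v) ↔ ¬u)) ↔ (¬(v ↔ (v → w)) ↔ (¬u → ((w → v) ↔ v))) = 1 ↔ 1/4 = 1/4

1/4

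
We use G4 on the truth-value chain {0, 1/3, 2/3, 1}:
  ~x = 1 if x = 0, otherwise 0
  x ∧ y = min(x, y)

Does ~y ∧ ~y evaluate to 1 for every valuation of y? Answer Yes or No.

No

Counterexample: take y = 1/3.
~y = ~1/3 = 0
~y ∧ ~y = 0 ∧ 0 = 0
This gives 0 ≠ 1.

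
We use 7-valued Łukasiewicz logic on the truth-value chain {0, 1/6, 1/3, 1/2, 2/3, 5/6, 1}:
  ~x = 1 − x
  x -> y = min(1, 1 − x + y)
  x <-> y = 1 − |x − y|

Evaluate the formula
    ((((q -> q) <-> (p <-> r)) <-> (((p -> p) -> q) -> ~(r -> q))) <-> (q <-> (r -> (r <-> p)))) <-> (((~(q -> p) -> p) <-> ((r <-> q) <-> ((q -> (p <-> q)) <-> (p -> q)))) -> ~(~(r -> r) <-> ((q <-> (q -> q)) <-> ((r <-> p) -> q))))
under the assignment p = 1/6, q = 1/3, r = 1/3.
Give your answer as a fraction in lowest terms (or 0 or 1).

2/3

q -> q = 1/3 -> 1/3 = 1
p <-> r = 1/6 <-> 1/3 = 5/6
(q -> q) <-> (p <-> r) = 1 <-> 5/6 = 5/6
p -> p = 1/6 -> 1/6 = 1
(p -> p) -> q = 1 -> 1/3 = 1/3
r -> q = 1/3 -> 1/3 = 1
~(r -> q) = ~1 = 0
((p -> p) -> q) -> ~(r -> q) = 1/3 -> 0 = 2/3
((q -> q) <-> (p <-> r)) <-> (((p -> p) -> q) -> ~(r -> q)) = 5/6 <-> 2/3 = 5/6
r <-> p = 1/3 <-> 1/6 = 5/6
r -> (r <-> p) = 1/3 -> 5/6 = 1
q <-> (r -> (r <-> p)) = 1/3 <-> 1 = 1/3
(((q -> q) <-> (p <-> r)) <-> (((p -> p) -> q) -> ~(r -> q))) <-> (q <-> (r -> (r <-> p))) = 5/6 <-> 1/3 = 1/2
q -> p = 1/3 -> 1/6 = 5/6
~(q -> p) = ~5/6 = 1/6
~(q -> p) -> p = 1/6 -> 1/6 = 1
r <-> q = 1/3 <-> 1/3 = 1
p <-> q = 1/6 <-> 1/3 = 5/6
q -> (p <-> q) = 1/3 -> 5/6 = 1
p -> q = 1/6 -> 1/3 = 1
(q -> (p <-> q)) <-> (p -> q) = 1 <-> 1 = 1
(r <-> q) <-> ((q -> (p <-> q)) <-> (p -> q)) = 1 <-> 1 = 1
(~(q -> p) -> p) <-> ((r <-> q) <-> ((q -> (p <-> q)) <-> (p -> q))) = 1 <-> 1 = 1
r -> r = 1/3 -> 1/3 = 1
~(r -> r) = ~1 = 0
q -> q = 1/3 -> 1/3 = 1
q <-> (q -> q) = 1/3 <-> 1 = 1/3
r <-> p = 1/3 <-> 1/6 = 5/6
(r <-> p) -> q = 5/6 -> 1/3 = 1/2
(q <-> (q -> q)) <-> ((r <-> p) -> q) = 1/3 <-> 1/2 = 5/6
~(r -> r) <-> ((q <-> (q -> q)) <-> ((r <-> p) -> q)) = 0 <-> 5/6 = 1/6
~(~(r -> r) <-> ((q <-> (q -> q)) <-> ((r <-> p) -> q))) = ~1/6 = 5/6
((~(q -> p) -> p) <-> ((r <-> q) <-> ((q -> (p <-> q)) <-> (p -> q)))) -> ~(~(r -> r) <-> ((q <-> (q -> q)) <-> ((r <-> p) -> q))) = 1 -> 5/6 = 5/6
((((q -> q) <-> (p <-> r)) <-> (((p -> p) -> q) -> ~(r -> q))) <-> (q <-> (r -> (r <-> p)))) <-> (((~(q -> p) -> p) <-> ((r <-> q) <-> ((q -> (p <-> q)) <-> (p -> q)))) -> ~(~(r -> r) <-> ((q <-> (q -> q)) <-> ((r <-> p) -> q)))) = 1/2 <-> 5/6 = 2/3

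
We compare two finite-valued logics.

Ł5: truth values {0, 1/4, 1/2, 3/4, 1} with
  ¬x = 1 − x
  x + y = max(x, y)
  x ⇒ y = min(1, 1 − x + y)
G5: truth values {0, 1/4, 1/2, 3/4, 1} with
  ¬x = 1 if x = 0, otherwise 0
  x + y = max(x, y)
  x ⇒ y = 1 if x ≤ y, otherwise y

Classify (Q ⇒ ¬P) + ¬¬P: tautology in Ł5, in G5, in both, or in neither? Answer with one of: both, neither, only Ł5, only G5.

In Ł5: at P = 1/4, Q = 1 the value is 3/4 — not a tautology.
In G5: every assignment gives 1 — tautology.

only G5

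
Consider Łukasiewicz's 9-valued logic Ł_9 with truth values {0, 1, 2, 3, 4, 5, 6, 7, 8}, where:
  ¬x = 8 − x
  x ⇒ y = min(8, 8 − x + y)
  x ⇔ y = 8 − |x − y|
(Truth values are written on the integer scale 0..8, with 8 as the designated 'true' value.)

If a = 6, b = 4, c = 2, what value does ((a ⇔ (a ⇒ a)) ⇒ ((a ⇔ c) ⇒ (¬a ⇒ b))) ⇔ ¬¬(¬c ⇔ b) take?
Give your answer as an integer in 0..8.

6

a ⇒ a = 6 ⇒ 6 = 8
a ⇔ (a ⇒ a) = 6 ⇔ 8 = 6
a ⇔ c = 6 ⇔ 2 = 4
¬a = ¬6 = 2
¬a ⇒ b = 2 ⇒ 4 = 8
(a ⇔ c) ⇒ (¬a ⇒ b) = 4 ⇒ 8 = 8
(a ⇔ (a ⇒ a)) ⇒ ((a ⇔ c) ⇒ (¬a ⇒ b)) = 6 ⇒ 8 = 8
¬c = ¬2 = 6
¬c ⇔ b = 6 ⇔ 4 = 6
¬(¬c ⇔ b) = ¬6 = 2
¬¬(¬c ⇔ b) = ¬2 = 6
((a ⇔ (a ⇒ a)) ⇒ ((a ⇔ c) ⇒ (¬a ⇒ b))) ⇔ ¬¬(¬c ⇔ b) = 8 ⇔ 6 = 6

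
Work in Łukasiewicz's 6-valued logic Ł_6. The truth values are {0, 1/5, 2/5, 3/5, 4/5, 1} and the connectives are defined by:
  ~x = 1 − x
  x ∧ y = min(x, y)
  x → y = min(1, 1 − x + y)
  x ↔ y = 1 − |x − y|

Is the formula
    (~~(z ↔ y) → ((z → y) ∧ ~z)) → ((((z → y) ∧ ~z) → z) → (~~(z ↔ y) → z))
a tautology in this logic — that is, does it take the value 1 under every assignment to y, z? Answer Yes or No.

At y = 1/5, z = 1, for instance:
z ↔ y = 1 ↔ 1/5 = 1/5
~(z ↔ y) = ~1/5 = 4/5
~~(z ↔ y) = ~4/5 = 1/5
z → y = 1 → 1/5 = 1/5
~z = ~1 = 0
(z → y) ∧ ~z = 1/5 ∧ 0 = 0
~~(z ↔ y) → ((z → y) ∧ ~z) = 1/5 → 0 = 4/5
((z → y) ∧ ~z) → z = 0 → 1 = 1
~~(z ↔ y) → z = 1/5 → 1 = 1
(((z → y) ∧ ~z) → z) → (~~(z ↔ y) → z) = 1 → 1 = 1
(~~(z ↔ y) → ((z → y) ∧ ~z)) → ((((z → y) ∧ ~z) → z) → (~~(z ↔ y) → z)) = 4/5 → 1 = 1
and checking the remaining 35 assignments likewise gives ≥ 1 in every case.

Yes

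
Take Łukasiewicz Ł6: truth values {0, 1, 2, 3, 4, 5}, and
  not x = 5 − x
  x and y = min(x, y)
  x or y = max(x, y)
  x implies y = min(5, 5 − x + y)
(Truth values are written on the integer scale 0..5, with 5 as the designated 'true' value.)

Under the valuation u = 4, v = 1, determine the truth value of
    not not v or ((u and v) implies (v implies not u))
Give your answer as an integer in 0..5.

5

not v = not 1 = 4
not not v = not 4 = 1
u and v = 4 and 1 = 1
not u = not 4 = 1
v implies not u = 1 implies 1 = 5
(u and v) implies (v implies not u) = 1 implies 5 = 5
not not v or ((u and v) implies (v implies not u)) = 1 or 5 = 5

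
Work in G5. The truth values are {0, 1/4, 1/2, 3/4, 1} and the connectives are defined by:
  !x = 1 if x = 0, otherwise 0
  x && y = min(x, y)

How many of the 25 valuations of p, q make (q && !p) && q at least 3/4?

2

value 1: 1 assignment (counts)
value 3/4: 1 assignment (counts)
value 1/2: 1 assignment
value 1/4: 1 assignment
value 0: 21 assignments
So 2 of the 25 assignments meet the threshold.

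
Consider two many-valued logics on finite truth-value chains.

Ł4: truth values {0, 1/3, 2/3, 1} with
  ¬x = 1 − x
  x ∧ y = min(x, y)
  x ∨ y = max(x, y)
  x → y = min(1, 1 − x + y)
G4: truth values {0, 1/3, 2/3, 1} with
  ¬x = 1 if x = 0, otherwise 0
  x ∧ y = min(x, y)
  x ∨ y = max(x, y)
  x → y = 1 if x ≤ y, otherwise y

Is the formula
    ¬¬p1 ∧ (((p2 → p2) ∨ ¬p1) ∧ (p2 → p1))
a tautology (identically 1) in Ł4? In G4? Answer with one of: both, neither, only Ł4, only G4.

neither

In Ł4: at p1 = 0, p2 = 0 the value is 0 — not a tautology.
In G4: at p1 = 0, p2 = 0 the value is 0 — not a tautology.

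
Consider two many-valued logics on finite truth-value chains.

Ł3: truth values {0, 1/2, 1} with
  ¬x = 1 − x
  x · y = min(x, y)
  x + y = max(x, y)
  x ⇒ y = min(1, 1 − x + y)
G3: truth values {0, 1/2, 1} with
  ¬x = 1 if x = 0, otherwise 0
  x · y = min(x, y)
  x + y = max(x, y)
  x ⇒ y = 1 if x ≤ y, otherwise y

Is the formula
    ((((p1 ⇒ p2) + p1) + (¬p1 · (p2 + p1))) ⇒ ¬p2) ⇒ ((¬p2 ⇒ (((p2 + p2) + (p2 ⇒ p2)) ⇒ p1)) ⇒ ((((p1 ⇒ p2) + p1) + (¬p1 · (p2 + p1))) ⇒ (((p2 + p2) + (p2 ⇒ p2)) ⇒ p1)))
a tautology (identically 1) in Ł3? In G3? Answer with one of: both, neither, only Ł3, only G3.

both

In Ł3: every assignment gives 1 — tautology.
In G3: every assignment gives 1 — tautology.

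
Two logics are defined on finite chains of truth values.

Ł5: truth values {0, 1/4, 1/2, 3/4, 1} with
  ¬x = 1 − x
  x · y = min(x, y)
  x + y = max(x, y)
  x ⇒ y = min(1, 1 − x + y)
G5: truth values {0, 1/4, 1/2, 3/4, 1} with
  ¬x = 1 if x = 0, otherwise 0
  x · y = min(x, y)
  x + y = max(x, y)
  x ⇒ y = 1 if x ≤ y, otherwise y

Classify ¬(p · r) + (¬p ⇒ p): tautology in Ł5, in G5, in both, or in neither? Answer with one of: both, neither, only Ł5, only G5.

only G5

In Ł5: at p = 1/4, r = 1/4 the value is 3/4 — not a tautology.
In G5: every assignment gives 1 — tautology.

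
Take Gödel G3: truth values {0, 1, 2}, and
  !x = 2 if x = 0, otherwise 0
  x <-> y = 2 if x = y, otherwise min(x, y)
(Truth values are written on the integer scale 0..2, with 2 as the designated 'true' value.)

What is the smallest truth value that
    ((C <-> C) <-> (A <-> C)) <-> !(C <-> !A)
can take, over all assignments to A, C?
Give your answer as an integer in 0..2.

1

Take A = 1, C = 2:
C <-> C = 2 <-> 2 = 2
A <-> C = 1 <-> 2 = 1
(C <-> C) <-> (A <-> C) = 2 <-> 1 = 1
!A = !1 = 0
C <-> !A = 2 <-> 0 = 0
!(C <-> !A) = !0 = 2
((C <-> C) <-> (A <-> C)) <-> !(C <-> !A) = 1 <-> 2 = 1
No assignment yields a value below 1, so this is the minimum.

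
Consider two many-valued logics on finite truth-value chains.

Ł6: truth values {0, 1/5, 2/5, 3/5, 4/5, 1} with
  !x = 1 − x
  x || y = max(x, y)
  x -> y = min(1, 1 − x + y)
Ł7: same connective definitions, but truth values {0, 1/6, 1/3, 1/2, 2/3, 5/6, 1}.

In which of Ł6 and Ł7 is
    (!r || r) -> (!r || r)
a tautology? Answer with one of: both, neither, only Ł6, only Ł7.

both

In Ł6: every assignment gives 1 — tautology.
In Ł7: every assignment gives 1 — tautology.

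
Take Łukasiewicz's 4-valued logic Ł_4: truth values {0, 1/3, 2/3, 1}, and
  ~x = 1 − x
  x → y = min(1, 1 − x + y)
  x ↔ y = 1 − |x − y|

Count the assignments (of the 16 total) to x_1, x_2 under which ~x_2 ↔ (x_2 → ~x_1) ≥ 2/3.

x_1 = 0, x_2 = 0 ↦ 1  ≥
x_1 = 0, x_2 = 1/3 ↦ 2/3  ≥
x_1 = 0, x_2 = 2/3 ↦ 1/3  <
x_1 = 0, x_2 = 1 ↦ 0  <
x_1 = 1/3, x_2 = 0 ↦ 1  ≥
x_1 = 1/3, x_2 = 1/3 ↦ 2/3  ≥
x_1 = 1/3, x_2 = 2/3 ↦ 1/3  <
x_1 = 1/3, x_2 = 1 ↦ 1/3  <
x_1 = 2/3, x_2 = 0 ↦ 1  ≥
x_1 = 2/3, x_2 = 1/3 ↦ 2/3  ≥
x_1 = 2/3, x_2 = 2/3 ↦ 2/3  ≥
x_1 = 2/3, x_2 = 1 ↦ 2/3  ≥
x_1 = 1, x_2 = 0 ↦ 1  ≥
x_1 = 1, x_2 = 1/3 ↦ 1  ≥
x_1 = 1, x_2 = 2/3 ↦ 1  ≥
x_1 = 1, x_2 = 1 ↦ 1  ≥
So 12 of the 16 assignments meet the threshold.

12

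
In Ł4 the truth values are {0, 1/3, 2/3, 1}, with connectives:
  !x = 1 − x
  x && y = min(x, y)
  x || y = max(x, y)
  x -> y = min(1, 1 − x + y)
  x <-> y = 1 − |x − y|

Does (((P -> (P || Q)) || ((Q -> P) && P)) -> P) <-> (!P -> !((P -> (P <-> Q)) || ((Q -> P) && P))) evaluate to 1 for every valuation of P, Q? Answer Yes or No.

No

Counterexample: take P = 2/3, Q = 0.
P || Q = 2/3 || 0 = 2/3
P -> (P || Q) = 2/3 -> 2/3 = 1
Q -> P = 0 -> 2/3 = 1
(Q -> P) && P = 1 && 2/3 = 2/3
(P -> (P || Q)) || ((Q -> P) && P) = 1 || 2/3 = 1
((P -> (P || Q)) || ((Q -> P) && P)) -> P = 1 -> 2/3 = 2/3
!P = !2/3 = 1/3
P <-> Q = 2/3 <-> 0 = 1/3
P -> (P <-> Q) = 2/3 -> 1/3 = 2/3
Q -> P = 0 -> 2/3 = 1
(Q -> P) && P = 1 && 2/3 = 2/3
(P -> (P <-> Q)) || ((Q -> P) && P) = 2/3 || 2/3 = 2/3
!((P -> (P <-> Q)) || ((Q -> P) && P)) = !2/3 = 1/3
!P -> !((P -> (P <-> Q)) || ((Q -> P) && P)) = 1/3 -> 1/3 = 1
(((P -> (P || Q)) || ((Q -> P) && P)) -> P) <-> (!P -> !((P -> (P <-> Q)) || ((Q -> P) && P))) = 2/3 <-> 1 = 2/3
This gives 2/3 ≠ 1.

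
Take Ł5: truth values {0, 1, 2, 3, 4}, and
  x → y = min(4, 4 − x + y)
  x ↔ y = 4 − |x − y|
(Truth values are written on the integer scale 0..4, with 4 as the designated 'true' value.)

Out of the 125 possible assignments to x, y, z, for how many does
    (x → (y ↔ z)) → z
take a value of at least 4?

36

value 4: 36 assignments (counts)
value 3: 26 assignments
value 2: 26 assignments
value 1: 22 assignments
value 0: 15 assignments
So 36 of the 125 assignments meet the threshold.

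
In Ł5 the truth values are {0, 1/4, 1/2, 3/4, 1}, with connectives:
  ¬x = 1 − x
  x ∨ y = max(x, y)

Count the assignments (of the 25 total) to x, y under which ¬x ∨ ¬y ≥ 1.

value 1: 9 assignments (counts)
value 3/4: 7 assignments
value 1/2: 5 assignments
value 1/4: 3 assignments
value 0: 1 assignment
So 9 of the 25 assignments meet the threshold.

9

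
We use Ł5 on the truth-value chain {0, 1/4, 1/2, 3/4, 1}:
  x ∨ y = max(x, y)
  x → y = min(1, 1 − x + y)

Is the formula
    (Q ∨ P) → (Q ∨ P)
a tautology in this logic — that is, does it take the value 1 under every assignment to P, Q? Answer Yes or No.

At P = 1/2, Q = 1/4, for instance:
Q ∨ P = 1/4 ∨ 1/2 = 1/2
(Q ∨ P) → (Q ∨ P) = 1/2 → 1/2 = 1
and checking the remaining 24 assignments likewise gives ≥ 1 in every case.

Yes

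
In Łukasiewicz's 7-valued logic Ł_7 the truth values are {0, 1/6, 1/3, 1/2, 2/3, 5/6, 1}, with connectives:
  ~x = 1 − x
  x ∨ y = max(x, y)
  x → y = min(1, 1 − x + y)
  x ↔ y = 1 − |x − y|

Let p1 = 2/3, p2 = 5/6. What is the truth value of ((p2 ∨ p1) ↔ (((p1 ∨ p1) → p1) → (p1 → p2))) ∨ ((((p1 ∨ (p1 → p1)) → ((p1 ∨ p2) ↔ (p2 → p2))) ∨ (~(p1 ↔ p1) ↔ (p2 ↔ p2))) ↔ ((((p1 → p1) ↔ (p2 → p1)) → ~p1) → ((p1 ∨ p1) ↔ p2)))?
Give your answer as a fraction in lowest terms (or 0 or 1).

p2 ∨ p1 = 5/6 ∨ 2/3 = 5/6
p1 ∨ p1 = 2/3 ∨ 2/3 = 2/3
(p1 ∨ p1) → p1 = 2/3 → 2/3 = 1
p1 → p2 = 2/3 → 5/6 = 1
((p1 ∨ p1) → p1) → (p1 → p2) = 1 → 1 = 1
(p2 ∨ p1) ↔ (((p1 ∨ p1) → p1) → (p1 → p2)) = 5/6 ↔ 1 = 5/6
p1 → p1 = 2/3 → 2/3 = 1
p1 ∨ (p1 → p1) = 2/3 ∨ 1 = 1
p1 ∨ p2 = 2/3 ∨ 5/6 = 5/6
p2 → p2 = 5/6 → 5/6 = 1
(p1 ∨ p2) ↔ (p2 → p2) = 5/6 ↔ 1 = 5/6
(p1 ∨ (p1 → p1)) → ((p1 ∨ p2) ↔ (p2 → p2)) = 1 → 5/6 = 5/6
p1 ↔ p1 = 2/3 ↔ 2/3 = 1
~(p1 ↔ p1) = ~1 = 0
p2 ↔ p2 = 5/6 ↔ 5/6 = 1
~(p1 ↔ p1) ↔ (p2 ↔ p2) = 0 ↔ 1 = 0
((p1 ∨ (p1 → p1)) → ((p1 ∨ p2) ↔ (p2 → p2))) ∨ (~(p1 ↔ p1) ↔ (p2 ↔ p2)) = 5/6 ∨ 0 = 5/6
p1 → p1 = 2/3 → 2/3 = 1
p2 → p1 = 5/6 → 2/3 = 5/6
(p1 → p1) ↔ (p2 → p1) = 1 ↔ 5/6 = 5/6
~p1 = ~2/3 = 1/3
((p1 → p1) ↔ (p2 → p1)) → ~p1 = 5/6 → 1/3 = 1/2
p1 ∨ p1 = 2/3 ∨ 2/3 = 2/3
(p1 ∨ p1) ↔ p2 = 2/3 ↔ 5/6 = 5/6
(((p1 → p1) ↔ (p2 → p1)) → ~p1) → ((p1 ∨ p1) ↔ p2) = 1/2 → 5/6 = 1
(((p1 ∨ (p1 → p1)) → ((p1 ∨ p2) ↔ (p2 → p2))) ∨ (~(p1 ↔ p1) ↔ (p2 ↔ p2))) ↔ ((((p1 → p1) ↔ (p2 → p1)) → ~p1) → ((p1 ∨ p1) ↔ p2)) = 5/6 ↔ 1 = 5/6
((p2 ∨ p1) ↔ (((p1 ∨ p1) → p1) → (p1 → p2))) ∨ ((((p1 ∨ (p1 → p1)) → ((p1 ∨ p2) ↔ (p2 → p2))) ∨ (~(p1 ↔ p1) ↔ (p2 ↔ p2))) ↔ ((((p1 → p1) ↔ (p2 → p1)) → ~p1) → ((p1 ∨ p1) ↔ p2))) = 5/6 ∨ 5/6 = 5/6

5/6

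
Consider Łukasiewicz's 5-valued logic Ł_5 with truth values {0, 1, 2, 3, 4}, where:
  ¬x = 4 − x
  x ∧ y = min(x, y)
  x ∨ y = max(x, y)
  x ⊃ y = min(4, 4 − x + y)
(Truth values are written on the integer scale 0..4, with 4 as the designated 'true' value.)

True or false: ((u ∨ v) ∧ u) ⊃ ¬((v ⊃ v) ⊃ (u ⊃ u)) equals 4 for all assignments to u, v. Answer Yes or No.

No

Counterexample: take u = 1, v = 0.
u ∨ v = 1 ∨ 0 = 1
(u ∨ v) ∧ u = 1 ∧ 1 = 1
v ⊃ v = 0 ⊃ 0 = 4
u ⊃ u = 1 ⊃ 1 = 4
(v ⊃ v) ⊃ (u ⊃ u) = 4 ⊃ 4 = 4
¬((v ⊃ v) ⊃ (u ⊃ u)) = ¬4 = 0
((u ∨ v) ∧ u) ⊃ ¬((v ⊃ v) ⊃ (u ⊃ u)) = 1 ⊃ 0 = 3
This gives 3 ≠ 4.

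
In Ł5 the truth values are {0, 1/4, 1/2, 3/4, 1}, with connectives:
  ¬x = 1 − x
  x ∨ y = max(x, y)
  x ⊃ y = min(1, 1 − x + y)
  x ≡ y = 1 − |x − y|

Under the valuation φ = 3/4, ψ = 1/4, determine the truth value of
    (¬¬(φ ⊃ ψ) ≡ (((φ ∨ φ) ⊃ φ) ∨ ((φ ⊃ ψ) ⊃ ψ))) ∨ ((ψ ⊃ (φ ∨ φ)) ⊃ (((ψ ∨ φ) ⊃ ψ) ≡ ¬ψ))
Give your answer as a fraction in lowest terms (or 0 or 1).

3/4

φ ⊃ ψ = 3/4 ⊃ 1/4 = 1/2
¬(φ ⊃ ψ) = ¬1/2 = 1/2
¬¬(φ ⊃ ψ) = ¬1/2 = 1/2
φ ∨ φ = 3/4 ∨ 3/4 = 3/4
(φ ∨ φ) ⊃ φ = 3/4 ⊃ 3/4 = 1
φ ⊃ ψ = 3/4 ⊃ 1/4 = 1/2
(φ ⊃ ψ) ⊃ ψ = 1/2 ⊃ 1/4 = 3/4
((φ ∨ φ) ⊃ φ) ∨ ((φ ⊃ ψ) ⊃ ψ) = 1 ∨ 3/4 = 1
¬¬(φ ⊃ ψ) ≡ (((φ ∨ φ) ⊃ φ) ∨ ((φ ⊃ ψ) ⊃ ψ)) = 1/2 ≡ 1 = 1/2
φ ∨ φ = 3/4 ∨ 3/4 = 3/4
ψ ⊃ (φ ∨ φ) = 1/4 ⊃ 3/4 = 1
ψ ∨ φ = 1/4 ∨ 3/4 = 3/4
(ψ ∨ φ) ⊃ ψ = 3/4 ⊃ 1/4 = 1/2
¬ψ = ¬1/4 = 3/4
((ψ ∨ φ) ⊃ ψ) ≡ ¬ψ = 1/2 ≡ 3/4 = 3/4
(ψ ⊃ (φ ∨ φ)) ⊃ (((ψ ∨ φ) ⊃ ψ) ≡ ¬ψ) = 1 ⊃ 3/4 = 3/4
(¬¬(φ ⊃ ψ) ≡ (((φ ∨ φ) ⊃ φ) ∨ ((φ ⊃ ψ) ⊃ ψ))) ∨ ((ψ ⊃ (φ ∨ φ)) ⊃ (((ψ ∨ φ) ⊃ ψ) ≡ ¬ψ)) = 1/2 ∨ 3/4 = 3/4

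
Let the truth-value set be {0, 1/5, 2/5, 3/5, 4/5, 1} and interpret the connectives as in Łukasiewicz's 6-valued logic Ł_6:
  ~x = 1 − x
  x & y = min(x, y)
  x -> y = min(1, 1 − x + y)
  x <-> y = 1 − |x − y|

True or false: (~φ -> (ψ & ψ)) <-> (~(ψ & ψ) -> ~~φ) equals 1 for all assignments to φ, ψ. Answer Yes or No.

Yes

At φ = 2/5, ψ = 2/5, for instance:
~φ = ~2/5 = 3/5
ψ & ψ = 2/5 & 2/5 = 2/5
~φ -> (ψ & ψ) = 3/5 -> 2/5 = 4/5
~(ψ & ψ) = ~2/5 = 3/5
~~φ = ~3/5 = 2/5
~(ψ & ψ) -> ~~φ = 3/5 -> 2/5 = 4/5
(~φ -> (ψ & ψ)) <-> (~(ψ & ψ) -> ~~φ) = 4/5 <-> 4/5 = 1
and checking the remaining 35 assignments likewise gives ≥ 1 in every case.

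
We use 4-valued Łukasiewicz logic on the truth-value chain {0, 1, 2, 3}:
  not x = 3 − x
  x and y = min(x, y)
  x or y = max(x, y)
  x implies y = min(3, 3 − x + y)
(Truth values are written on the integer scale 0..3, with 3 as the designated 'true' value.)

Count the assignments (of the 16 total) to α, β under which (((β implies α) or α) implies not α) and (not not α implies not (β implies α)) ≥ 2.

α = 0, β = 0 ↦ 3  ≥
α = 0, β = 1 ↦ 3  ≥
α = 0, β = 2 ↦ 3  ≥
α = 0, β = 3 ↦ 3  ≥
α = 1, β = 0 ↦ 2  ≥
α = 1, β = 1 ↦ 2  ≥
α = 1, β = 2 ↦ 3  ≥
α = 1, β = 3 ↦ 3  ≥
α = 2, β = 0 ↦ 1  <
α = 2, β = 1 ↦ 1  <
α = 2, β = 2 ↦ 1  <
α = 2, β = 3 ↦ 2  ≥
α = 3, β = 0 ↦ 0  <
α = 3, β = 1 ↦ 0  <
α = 3, β = 2 ↦ 0  <
α = 3, β = 3 ↦ 0  <
So 9 of the 16 assignments meet the threshold.

9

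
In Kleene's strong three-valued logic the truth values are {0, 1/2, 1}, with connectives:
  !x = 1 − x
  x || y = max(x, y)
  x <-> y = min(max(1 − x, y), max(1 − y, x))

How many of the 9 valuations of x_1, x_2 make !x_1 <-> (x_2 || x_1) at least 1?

x_1 = 0, x_2 = 0 ↦ 0  <
x_1 = 0, x_2 = 1/2 ↦ 1/2  <
x_1 = 0, x_2 = 1 ↦ 1  ≥
x_1 = 1/2, x_2 = 0 ↦ 1/2  <
x_1 = 1/2, x_2 = 1/2 ↦ 1/2  <
x_1 = 1/2, x_2 = 1 ↦ 1/2  <
x_1 = 1, x_2 = 0 ↦ 0  <
x_1 = 1, x_2 = 1/2 ↦ 0  <
x_1 = 1, x_2 = 1 ↦ 0  <
So 1 of the 9 assignments meets the threshold.

1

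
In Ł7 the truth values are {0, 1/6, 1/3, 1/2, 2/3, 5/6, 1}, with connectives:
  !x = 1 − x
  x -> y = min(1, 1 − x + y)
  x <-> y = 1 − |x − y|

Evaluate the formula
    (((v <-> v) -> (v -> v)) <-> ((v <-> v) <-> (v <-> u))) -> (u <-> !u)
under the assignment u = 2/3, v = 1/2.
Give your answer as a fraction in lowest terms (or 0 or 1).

5/6

v <-> v = 1/2 <-> 1/2 = 1
v -> v = 1/2 -> 1/2 = 1
(v <-> v) -> (v -> v) = 1 -> 1 = 1
v <-> v = 1/2 <-> 1/2 = 1
v <-> u = 1/2 <-> 2/3 = 5/6
(v <-> v) <-> (v <-> u) = 1 <-> 5/6 = 5/6
((v <-> v) -> (v -> v)) <-> ((v <-> v) <-> (v <-> u)) = 1 <-> 5/6 = 5/6
!u = !2/3 = 1/3
u <-> !u = 2/3 <-> 1/3 = 2/3
(((v <-> v) -> (v -> v)) <-> ((v <-> v) <-> (v <-> u))) -> (u <-> !u) = 5/6 -> 2/3 = 5/6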